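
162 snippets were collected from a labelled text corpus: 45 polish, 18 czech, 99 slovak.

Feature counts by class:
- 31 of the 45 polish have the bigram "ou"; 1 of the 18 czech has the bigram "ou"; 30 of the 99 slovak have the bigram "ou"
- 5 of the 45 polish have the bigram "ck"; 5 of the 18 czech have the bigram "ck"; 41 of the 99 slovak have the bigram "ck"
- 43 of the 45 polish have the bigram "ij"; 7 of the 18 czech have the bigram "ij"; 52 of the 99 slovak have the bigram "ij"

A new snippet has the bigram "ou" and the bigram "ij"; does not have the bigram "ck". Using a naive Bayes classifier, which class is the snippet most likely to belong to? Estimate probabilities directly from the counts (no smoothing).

polish

polish: (45/162) × (31/45) × (40/45) × (43/45) ≈ 0.162536
czech: (18/162) × (1/18) × (13/18) × (7/18) ≈ 0.00173373
slovak: (99/162) × (30/99) × (58/99) × (52/99) ≈ 0.0569859
Highest score → polish.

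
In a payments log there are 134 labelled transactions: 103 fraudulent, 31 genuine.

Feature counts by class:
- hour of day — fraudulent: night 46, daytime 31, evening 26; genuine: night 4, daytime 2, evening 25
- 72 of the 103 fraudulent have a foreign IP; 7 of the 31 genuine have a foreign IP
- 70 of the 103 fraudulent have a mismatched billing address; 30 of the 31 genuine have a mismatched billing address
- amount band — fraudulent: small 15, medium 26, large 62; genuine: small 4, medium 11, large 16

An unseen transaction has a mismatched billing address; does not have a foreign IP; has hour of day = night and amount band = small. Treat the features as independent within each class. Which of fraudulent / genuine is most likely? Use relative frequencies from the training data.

fraudulent: (103/134) × (46/103) × (31/103) × (70/103) × (15/103) ≈ 0.0102257
genuine: (31/134) × (4/31) × (24/31) × (30/31) × (4/31) ≈ 0.00288578
Highest score → fraudulent.

fraudulent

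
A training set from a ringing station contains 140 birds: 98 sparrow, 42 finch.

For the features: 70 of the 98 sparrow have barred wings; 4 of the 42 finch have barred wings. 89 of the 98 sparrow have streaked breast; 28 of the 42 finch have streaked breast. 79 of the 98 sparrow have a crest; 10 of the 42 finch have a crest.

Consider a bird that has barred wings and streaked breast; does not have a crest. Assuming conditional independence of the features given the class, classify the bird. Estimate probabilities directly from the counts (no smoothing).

sparrow: (98/140) × (70/98) × (89/98) × (19/98) ≈ 0.0880362
finch: (42/140) × (4/42) × (28/42) × (32/42) ≈ 0.0145125
Highest score → sparrow.

sparrow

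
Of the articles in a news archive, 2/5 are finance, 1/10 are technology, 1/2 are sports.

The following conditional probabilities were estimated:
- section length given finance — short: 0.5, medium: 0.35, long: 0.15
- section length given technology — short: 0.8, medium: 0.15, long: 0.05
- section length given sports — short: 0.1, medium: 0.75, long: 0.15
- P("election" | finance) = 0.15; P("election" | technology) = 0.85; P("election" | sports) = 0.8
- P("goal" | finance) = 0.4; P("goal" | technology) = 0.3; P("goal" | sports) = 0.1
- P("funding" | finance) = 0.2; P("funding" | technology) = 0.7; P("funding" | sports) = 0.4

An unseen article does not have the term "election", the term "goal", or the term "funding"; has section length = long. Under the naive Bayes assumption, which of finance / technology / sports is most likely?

finance

finance: 0.4 × 0.15 × (1−0.15) × (1−0.4) × (1−0.2) = 0.02448
technology: 0.1 × 0.05 × (1−0.85) × (1−0.3) × (1−0.7) = 0.0001575
sports: 0.5 × 0.15 × (1−0.8) × (1−0.1) × (1−0.4) = 0.0081
Highest score → finance.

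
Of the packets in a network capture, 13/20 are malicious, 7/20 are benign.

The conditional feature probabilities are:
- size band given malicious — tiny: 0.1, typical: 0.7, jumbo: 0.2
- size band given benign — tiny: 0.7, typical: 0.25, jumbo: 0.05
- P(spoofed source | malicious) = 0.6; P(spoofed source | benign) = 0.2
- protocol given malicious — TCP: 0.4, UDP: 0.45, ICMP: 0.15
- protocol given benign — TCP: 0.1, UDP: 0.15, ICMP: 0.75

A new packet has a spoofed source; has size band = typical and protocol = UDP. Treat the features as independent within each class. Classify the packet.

malicious: 0.65 × 0.7 × 0.6 × 0.45 = 0.12285
benign: 0.35 × 0.25 × 0.2 × 0.15 = 0.002625
Highest score → malicious.

malicious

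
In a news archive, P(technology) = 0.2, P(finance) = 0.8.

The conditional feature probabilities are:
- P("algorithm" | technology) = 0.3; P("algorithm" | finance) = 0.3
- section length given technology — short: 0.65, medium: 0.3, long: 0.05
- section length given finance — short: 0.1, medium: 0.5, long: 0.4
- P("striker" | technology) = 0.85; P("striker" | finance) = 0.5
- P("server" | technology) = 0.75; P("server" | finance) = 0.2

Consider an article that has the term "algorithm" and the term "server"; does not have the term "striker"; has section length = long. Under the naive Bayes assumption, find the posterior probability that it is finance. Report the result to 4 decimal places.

technology: 0.2 × 0.3 × 0.05 × (1−0.85) × 0.75 = 0.0003375
finance: 0.8 × 0.3 × 0.4 × (1−0.5) × 0.2 = 0.0096
P(finance | x) = 0.0096 / 0.0099375 ≈ 0.9660

0.9660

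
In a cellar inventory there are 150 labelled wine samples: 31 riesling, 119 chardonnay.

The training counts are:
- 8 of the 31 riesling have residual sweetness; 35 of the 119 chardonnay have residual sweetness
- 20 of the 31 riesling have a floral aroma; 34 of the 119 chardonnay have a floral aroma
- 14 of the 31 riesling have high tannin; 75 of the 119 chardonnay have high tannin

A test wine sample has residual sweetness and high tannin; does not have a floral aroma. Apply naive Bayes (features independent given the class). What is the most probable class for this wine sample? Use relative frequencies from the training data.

chardonnay

riesling: (31/150) × (8/31) × (11/31) × (14/31) ≈ 0.00854665
chardonnay: (119/150) × (35/119) × (85/119) × (75/119) ≈ 0.105042
Highest score → chardonnay.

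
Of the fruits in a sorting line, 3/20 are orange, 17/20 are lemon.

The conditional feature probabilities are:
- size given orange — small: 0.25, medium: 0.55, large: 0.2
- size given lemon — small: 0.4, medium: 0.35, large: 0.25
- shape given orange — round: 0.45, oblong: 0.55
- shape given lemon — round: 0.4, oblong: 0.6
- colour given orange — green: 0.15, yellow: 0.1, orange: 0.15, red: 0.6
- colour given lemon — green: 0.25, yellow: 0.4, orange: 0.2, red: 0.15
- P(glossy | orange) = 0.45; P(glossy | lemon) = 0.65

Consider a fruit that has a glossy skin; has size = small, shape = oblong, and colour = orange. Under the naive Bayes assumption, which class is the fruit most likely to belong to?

orange: 0.15 × 0.25 × 0.55 × 0.15 × 0.45 = 0.0013921875
lemon: 0.85 × 0.4 × 0.6 × 0.2 × 0.65 = 0.02652
Highest score → lemon.

lemon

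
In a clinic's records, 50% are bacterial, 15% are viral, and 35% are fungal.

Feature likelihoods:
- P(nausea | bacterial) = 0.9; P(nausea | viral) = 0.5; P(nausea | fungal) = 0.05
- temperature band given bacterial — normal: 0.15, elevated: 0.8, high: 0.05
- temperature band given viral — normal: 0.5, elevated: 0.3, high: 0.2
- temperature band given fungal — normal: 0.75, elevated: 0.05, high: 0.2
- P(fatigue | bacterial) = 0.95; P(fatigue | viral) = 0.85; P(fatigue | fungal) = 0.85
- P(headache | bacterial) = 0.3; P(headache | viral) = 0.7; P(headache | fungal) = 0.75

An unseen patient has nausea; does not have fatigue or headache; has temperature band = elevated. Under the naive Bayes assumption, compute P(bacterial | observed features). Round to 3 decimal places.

bacterial: 0.5 × 0.9 × 0.8 × (1−0.95) × (1−0.3) = 0.0126
viral: 0.15 × 0.5 × 0.3 × (1−0.85) × (1−0.7) = 0.0010125
fungal: 0.35 × 0.05 × 0.05 × (1−0.85) × (1−0.75) = 0.0000328125
P(bacterial | x) = 0.0126 / 0.0136453125 ≈ 0.923

0.923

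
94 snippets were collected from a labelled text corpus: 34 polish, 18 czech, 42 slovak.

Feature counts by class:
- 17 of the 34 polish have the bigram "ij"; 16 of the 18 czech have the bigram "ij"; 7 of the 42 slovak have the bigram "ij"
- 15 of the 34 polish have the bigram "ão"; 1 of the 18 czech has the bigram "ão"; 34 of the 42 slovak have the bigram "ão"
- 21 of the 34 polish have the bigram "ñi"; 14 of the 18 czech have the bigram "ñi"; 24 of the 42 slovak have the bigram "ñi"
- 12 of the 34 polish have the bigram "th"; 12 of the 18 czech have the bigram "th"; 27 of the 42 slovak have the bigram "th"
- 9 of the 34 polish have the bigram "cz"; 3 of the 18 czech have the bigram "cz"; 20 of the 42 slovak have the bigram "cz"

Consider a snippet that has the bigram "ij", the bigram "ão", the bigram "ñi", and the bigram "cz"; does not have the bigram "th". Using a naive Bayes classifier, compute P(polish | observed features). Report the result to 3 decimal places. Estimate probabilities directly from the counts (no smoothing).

0.574

polish: (34/94) × (17/34) × (15/34) × (21/34) × (22/34) × (9/34) ≈ 0.00844075
czech: (18/94) × (16/18) × (1/18) × (14/18) × (6/18) × (3/18) ≈ 0.000408604
slovak: (42/94) × (7/42) × (34/42) × (24/42) × (15/42) × (20/42) ≈ 0.00585847
P(polish | x) = 0.00844075 / 0.014707824 ≈ 0.574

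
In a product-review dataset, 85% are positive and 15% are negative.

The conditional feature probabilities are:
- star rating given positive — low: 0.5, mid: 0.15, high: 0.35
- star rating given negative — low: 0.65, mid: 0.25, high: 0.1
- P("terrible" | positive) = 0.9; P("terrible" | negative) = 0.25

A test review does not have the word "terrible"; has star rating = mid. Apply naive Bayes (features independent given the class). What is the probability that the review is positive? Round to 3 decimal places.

0.312

positive: 0.85 × 0.15 × (1−0.9) = 0.01275
negative: 0.15 × 0.25 × (1−0.25) = 0.028125
P(positive | x) = 0.01275 / 0.040875 ≈ 0.312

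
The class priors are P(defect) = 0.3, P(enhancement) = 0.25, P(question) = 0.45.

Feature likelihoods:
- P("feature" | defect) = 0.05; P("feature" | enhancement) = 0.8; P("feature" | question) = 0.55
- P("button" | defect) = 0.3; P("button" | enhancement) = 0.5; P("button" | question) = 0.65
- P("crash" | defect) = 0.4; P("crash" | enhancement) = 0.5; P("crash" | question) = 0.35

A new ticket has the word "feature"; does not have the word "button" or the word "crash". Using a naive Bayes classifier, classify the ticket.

question

defect: 0.3 × 0.05 × (1−0.3) × (1−0.4) = 0.0063
enhancement: 0.25 × 0.8 × (1−0.5) × (1−0.5) = 0.05
question: 0.45 × 0.55 × (1−0.65) × (1−0.35) = 0.05630625
Highest score → question.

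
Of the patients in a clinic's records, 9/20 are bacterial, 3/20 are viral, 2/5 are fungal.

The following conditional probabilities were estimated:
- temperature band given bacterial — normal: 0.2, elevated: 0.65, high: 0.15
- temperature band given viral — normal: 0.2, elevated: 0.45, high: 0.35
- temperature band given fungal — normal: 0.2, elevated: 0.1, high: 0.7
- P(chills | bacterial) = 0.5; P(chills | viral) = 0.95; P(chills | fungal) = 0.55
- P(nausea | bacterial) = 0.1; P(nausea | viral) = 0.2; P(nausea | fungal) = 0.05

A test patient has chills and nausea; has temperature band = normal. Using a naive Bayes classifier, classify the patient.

bacterial: 0.45 × 0.2 × 0.5 × 0.1 = 0.0045
viral: 0.15 × 0.2 × 0.95 × 0.2 = 0.0057
fungal: 0.4 × 0.2 × 0.55 × 0.05 = 0.0022
Highest score → viral.

viral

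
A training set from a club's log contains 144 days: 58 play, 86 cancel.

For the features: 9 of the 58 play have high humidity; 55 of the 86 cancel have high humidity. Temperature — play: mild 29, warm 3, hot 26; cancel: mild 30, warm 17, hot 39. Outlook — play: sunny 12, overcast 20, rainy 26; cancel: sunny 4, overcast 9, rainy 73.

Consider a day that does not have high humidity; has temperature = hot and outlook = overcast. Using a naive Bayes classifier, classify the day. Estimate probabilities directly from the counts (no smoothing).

play: (58/144) × (49/58) × (26/58) × (20/58) ≈ 0.0525994
cancel: (86/144) × (31/86) × (39/86) × (9/86) ≈ 0.0102167
Highest score → play.

play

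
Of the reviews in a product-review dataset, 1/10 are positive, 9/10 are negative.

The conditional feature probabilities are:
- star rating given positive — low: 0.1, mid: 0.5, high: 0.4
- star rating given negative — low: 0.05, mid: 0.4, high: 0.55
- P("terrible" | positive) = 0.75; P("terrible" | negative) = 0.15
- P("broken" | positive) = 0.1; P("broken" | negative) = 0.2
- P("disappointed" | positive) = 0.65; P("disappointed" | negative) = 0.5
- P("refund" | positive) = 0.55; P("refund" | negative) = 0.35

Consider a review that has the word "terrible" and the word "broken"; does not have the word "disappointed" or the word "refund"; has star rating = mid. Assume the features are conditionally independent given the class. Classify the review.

negative

positive: 0.1 × 0.5 × 0.75 × 0.1 × (1−0.65) × (1−0.55) = 0.000590625
negative: 0.9 × 0.4 × 0.15 × 0.2 × (1−0.5) × (1−0.35) = 0.00351
Highest score → negative.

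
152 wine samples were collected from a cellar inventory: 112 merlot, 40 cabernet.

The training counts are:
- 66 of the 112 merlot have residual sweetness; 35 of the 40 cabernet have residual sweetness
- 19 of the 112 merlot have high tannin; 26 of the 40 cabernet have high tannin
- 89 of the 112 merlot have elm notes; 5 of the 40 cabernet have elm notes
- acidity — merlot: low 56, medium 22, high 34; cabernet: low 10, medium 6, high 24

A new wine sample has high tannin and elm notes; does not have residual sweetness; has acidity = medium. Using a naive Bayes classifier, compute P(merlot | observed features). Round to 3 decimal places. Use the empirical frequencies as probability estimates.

merlot: (112/152) × (46/112) × (19/112) × (89/112) × (22/112) ≈ 0.00801358
cabernet: (40/152) × (5/40) × (26/40) × (5/40) × (6/40) ≈ 0.000400905
P(merlot | x) = 0.00801358 / 0.008414485 ≈ 0.952

0.952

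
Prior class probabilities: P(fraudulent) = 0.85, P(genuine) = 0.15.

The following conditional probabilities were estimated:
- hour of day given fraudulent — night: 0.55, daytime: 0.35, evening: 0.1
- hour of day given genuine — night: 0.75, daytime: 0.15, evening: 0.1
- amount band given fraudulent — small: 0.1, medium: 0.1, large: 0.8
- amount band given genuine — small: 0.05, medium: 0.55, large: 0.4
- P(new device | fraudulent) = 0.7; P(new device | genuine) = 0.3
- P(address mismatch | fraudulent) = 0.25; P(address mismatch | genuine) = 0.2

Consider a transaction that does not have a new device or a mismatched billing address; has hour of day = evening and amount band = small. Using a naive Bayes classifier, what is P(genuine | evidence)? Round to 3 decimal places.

0.180

fraudulent: 0.85 × 0.1 × 0.1 × (1−0.7) × (1−0.25) = 0.0019125
genuine: 0.15 × 0.1 × 0.05 × (1−0.3) × (1−0.2) = 0.00042
P(genuine | x) = 0.00042 / 0.0023325 ≈ 0.180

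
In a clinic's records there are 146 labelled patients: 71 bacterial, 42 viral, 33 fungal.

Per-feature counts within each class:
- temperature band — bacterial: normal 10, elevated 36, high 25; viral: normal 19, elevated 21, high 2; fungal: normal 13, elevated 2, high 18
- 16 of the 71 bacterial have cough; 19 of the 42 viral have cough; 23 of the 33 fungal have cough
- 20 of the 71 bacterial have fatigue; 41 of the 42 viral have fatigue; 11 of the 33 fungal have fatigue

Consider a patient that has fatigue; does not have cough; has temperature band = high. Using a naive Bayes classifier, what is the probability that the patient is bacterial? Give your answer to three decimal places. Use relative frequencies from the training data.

0.654

bacterial: (71/146) × (25/71) × (55/71) × (20/71) ≈ 0.0373648
viral: (42/146) × (2/42) × (23/42) × (41/42) ≈ 0.00732302
fungal: (33/146) × (18/33) × (10/33) × (11/33) ≈ 0.0124533
P(bacterial | x) = 0.0373648 / 0.05714112 ≈ 0.654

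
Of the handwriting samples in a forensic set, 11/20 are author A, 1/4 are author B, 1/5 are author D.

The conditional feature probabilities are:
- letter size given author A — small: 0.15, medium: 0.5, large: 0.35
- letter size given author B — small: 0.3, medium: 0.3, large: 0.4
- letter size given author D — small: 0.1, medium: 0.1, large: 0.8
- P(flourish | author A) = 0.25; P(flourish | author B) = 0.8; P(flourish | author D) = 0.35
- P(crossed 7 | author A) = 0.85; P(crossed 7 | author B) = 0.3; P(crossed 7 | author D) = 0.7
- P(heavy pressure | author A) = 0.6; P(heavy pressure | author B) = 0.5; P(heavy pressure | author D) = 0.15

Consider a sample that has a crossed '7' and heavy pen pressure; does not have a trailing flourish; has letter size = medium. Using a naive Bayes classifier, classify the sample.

author A

author A: 0.55 × 0.5 × (1−0.25) × 0.85 × 0.6 = 0.1051875
author B: 0.25 × 0.3 × (1−0.8) × 0.3 × 0.5 = 0.00225
author D: 0.2 × 0.1 × (1−0.35) × 0.7 × 0.15 = 0.001365
Highest score → author A.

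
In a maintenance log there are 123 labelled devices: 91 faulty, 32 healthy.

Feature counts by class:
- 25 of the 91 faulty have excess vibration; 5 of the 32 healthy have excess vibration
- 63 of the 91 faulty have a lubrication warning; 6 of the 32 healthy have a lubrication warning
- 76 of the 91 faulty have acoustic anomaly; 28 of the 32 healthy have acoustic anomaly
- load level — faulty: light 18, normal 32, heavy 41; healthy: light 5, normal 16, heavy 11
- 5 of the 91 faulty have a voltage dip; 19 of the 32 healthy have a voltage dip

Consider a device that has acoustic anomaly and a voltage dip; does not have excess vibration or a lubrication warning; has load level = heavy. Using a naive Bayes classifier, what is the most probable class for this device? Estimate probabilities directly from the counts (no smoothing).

healthy

faulty: (91/123) × (66/91) × (28/91) × (76/91) × (41/91) × (5/91) ≈ 0.00341349
healthy: (32/123) × (27/32) × (26/32) × (28/32) × (11/32) × (19/32) ≈ 0.031852
Highest score → healthy.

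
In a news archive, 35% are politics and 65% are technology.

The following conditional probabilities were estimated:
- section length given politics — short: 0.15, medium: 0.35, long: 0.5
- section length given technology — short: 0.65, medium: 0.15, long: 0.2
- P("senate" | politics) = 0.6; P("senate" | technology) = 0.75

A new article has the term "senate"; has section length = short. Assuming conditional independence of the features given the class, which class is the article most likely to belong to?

technology

politics: 0.35 × 0.15 × 0.6 = 0.0315
technology: 0.65 × 0.65 × 0.75 = 0.316875
Highest score → technology.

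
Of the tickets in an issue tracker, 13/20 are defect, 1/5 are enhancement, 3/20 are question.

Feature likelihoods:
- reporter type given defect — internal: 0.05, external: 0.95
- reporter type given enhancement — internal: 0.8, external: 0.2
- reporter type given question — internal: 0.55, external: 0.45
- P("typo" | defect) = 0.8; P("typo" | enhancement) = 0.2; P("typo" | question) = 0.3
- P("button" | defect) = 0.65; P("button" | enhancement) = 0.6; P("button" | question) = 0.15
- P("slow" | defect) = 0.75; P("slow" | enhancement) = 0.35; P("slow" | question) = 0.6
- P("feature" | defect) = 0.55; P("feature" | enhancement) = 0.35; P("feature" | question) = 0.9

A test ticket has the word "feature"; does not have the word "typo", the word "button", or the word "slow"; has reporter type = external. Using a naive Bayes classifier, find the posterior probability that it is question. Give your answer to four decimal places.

defect: 0.65 × 0.95 × (1−0.8) × (1−0.65) × (1−0.75) × 0.55 = 0.0059434375
enhancement: 0.2 × 0.2 × (1−0.2) × (1−0.6) × (1−0.35) × 0.35 = 0.002912
question: 0.15 × 0.45 × (1−0.3) × (1−0.15) × (1−0.6) × 0.9 = 0.0144585
P(question | x) = 0.0144585 / 0.0233139375 ≈ 0.6202

0.6202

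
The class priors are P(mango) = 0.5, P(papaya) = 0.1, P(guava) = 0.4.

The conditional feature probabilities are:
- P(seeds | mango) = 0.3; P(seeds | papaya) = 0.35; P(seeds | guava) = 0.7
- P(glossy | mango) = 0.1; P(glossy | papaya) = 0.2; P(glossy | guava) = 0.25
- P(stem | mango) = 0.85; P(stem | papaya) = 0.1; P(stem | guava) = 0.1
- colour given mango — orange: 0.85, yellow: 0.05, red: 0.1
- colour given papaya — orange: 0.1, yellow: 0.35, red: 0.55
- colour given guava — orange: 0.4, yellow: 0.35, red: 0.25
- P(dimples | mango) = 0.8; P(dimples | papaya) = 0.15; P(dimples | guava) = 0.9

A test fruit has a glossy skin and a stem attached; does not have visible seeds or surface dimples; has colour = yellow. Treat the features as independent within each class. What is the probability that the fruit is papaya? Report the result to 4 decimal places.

0.4900

mango: 0.5 × (1−0.3) × 0.1 × 0.85 × 0.05 × (1−0.8) = 0.0002975
papaya: 0.1 × (1−0.35) × 0.2 × 0.1 × 0.35 × (1−0.15) = 0.00038675
guava: 0.4 × (1−0.7) × 0.25 × 0.1 × 0.35 × (1−0.9) = 0.000105
P(papaya | x) = 0.00038675 / 0.00078925 ≈ 0.4900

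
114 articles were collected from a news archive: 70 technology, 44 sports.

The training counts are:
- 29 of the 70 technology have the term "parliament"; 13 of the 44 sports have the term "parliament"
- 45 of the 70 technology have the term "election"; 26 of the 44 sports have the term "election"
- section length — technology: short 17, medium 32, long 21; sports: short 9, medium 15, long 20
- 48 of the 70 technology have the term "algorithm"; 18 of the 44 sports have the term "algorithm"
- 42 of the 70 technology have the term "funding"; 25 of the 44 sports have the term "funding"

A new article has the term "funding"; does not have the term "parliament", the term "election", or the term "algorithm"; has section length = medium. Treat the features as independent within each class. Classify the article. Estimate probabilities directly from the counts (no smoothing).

technology: (70/114) × (41/70) × (25/70) × (32/70) × (22/70) × (42/70) ≈ 0.0110726
sports: (44/114) × (31/44) × (18/44) × (15/44) × (26/44) × (25/44) ≈ 0.0127328
Highest score → sports.

sports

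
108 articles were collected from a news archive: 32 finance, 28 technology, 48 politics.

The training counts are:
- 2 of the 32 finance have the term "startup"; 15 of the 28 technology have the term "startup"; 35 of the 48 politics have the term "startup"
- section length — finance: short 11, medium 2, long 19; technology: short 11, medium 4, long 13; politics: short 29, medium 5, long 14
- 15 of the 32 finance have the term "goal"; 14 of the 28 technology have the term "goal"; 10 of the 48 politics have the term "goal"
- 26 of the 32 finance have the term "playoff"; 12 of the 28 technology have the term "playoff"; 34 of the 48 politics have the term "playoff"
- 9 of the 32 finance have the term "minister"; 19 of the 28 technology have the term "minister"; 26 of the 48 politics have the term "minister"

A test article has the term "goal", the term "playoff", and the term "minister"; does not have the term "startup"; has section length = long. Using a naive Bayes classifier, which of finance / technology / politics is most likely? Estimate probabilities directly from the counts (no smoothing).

finance

finance: (32/108) × (30/32) × (19/32) × (15/32) × (26/32) × (9/32) = 0.01766681671142578125
technology: (28/108) × (13/28) × (13/28) × (14/28) × (12/28) × (19/28) ≈ 0.00812632
politics: (48/108) × (13/48) × (14/48) × (10/48) × (34/48) × (26/48) ≈ 0.00280631
Highest score → finance.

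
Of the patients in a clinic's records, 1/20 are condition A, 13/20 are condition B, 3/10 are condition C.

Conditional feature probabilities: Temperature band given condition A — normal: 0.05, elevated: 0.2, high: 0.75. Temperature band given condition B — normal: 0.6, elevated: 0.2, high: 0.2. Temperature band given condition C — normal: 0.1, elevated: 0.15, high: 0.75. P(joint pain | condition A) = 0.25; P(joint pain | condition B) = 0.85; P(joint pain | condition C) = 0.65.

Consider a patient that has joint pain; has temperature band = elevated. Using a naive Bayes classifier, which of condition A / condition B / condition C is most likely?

condition A: 0.05 × 0.2 × 0.25 = 0.0025
condition B: 0.65 × 0.2 × 0.85 = 0.1105
condition C: 0.3 × 0.15 × 0.65 = 0.02925
Highest score → condition B.

condition B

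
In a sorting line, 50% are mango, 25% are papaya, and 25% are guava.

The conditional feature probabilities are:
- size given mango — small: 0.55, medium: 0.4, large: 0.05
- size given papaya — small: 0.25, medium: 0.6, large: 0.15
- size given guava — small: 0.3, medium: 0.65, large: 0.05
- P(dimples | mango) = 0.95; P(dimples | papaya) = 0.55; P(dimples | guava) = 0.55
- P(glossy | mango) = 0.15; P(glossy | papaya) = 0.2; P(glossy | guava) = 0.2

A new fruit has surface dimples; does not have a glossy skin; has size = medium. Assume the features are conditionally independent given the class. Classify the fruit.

mango

mango: 0.5 × 0.4 × 0.95 × (1−0.15) = 0.1615
papaya: 0.25 × 0.6 × 0.55 × (1−0.2) = 0.066
guava: 0.25 × 0.65 × 0.55 × (1−0.2) = 0.0715
Highest score → mango.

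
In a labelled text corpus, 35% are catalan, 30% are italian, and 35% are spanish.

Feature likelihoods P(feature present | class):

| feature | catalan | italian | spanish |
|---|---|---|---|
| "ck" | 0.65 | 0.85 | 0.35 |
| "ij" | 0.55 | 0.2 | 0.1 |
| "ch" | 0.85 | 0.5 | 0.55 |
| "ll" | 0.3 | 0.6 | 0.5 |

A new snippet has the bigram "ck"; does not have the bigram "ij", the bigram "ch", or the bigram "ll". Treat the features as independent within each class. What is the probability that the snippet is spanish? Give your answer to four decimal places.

0.3249

catalan: 0.35 × 0.65 × (1−0.55) × (1−0.85) × (1−0.3) = 0.010749375
italian: 0.3 × 0.85 × (1−0.2) × (1−0.5) × (1−0.6) = 0.0408
spanish: 0.35 × 0.35 × (1−0.1) × (1−0.55) × (1−0.5) = 0.02480625
P(spanish | x) = 0.02480625 / 0.076355625 ≈ 0.3249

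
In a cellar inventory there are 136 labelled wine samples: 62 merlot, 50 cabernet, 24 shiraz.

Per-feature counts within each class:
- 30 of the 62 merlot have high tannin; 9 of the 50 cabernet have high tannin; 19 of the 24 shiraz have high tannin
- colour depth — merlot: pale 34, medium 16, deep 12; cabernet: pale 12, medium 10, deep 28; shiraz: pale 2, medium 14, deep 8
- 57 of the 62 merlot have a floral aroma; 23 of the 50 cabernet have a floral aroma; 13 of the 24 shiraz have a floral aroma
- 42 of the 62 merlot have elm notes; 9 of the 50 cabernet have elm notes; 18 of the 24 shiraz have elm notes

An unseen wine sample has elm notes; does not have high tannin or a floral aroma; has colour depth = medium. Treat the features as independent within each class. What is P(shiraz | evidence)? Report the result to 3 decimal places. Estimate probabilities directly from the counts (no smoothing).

0.445

merlot: (62/136) × (32/62) × (16/62) × (5/62) × (42/62) ≈ 0.00331723
cabernet: (50/136) × (41/50) × (10/50) × (27/50) × (9/50) ≈ 0.00586059
shiraz: (24/136) × (5/24) × (14/24) × (11/24) × (18/24) ≈ 0.00737209
P(shiraz | x) = 0.00737209 / 0.01654991 ≈ 0.445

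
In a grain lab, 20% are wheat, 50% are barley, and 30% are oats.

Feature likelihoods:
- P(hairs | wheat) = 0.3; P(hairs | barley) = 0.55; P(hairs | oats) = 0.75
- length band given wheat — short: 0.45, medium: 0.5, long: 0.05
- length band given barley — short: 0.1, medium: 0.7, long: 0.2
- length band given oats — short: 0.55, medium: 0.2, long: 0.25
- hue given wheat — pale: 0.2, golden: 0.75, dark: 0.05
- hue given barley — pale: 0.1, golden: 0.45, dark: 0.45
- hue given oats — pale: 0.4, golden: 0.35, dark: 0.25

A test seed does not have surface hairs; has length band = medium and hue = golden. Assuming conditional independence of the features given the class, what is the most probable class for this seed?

wheat: 0.2 × (1−0.3) × 0.5 × 0.75 = 0.0525
barley: 0.5 × (1−0.55) × 0.7 × 0.45 = 0.070875
oats: 0.3 × (1−0.75) × 0.2 × 0.35 = 0.00525
Highest score → barley.

barley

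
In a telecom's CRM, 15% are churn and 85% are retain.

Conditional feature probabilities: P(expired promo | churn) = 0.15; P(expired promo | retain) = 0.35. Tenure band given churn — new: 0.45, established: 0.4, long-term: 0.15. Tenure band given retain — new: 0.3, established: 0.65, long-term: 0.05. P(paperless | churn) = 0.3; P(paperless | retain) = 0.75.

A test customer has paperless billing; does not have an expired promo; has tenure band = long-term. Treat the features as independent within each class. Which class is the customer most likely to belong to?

retain

churn: 0.15 × (1−0.15) × 0.15 × 0.3 = 0.0057375
retain: 0.85 × (1−0.35) × 0.05 × 0.75 = 0.02071875
Highest score → retain.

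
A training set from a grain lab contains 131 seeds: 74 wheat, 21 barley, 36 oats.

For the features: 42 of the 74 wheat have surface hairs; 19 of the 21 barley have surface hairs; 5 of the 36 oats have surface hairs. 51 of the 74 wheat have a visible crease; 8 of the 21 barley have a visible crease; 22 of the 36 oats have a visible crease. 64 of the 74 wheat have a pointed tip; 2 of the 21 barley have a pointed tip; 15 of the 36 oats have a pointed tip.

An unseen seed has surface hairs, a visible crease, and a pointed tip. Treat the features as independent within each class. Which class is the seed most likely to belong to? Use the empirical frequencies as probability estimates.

wheat

wheat: (74/131) × (42/74) × (51/74) × (64/74) ≈ 0.191102
barley: (21/131) × (19/21) × (8/21) × (2/21) ≈ 0.00526216
oats: (36/131) × (5/36) × (22/36) × (15/36) ≈ 0.00971869
Highest score → wheat.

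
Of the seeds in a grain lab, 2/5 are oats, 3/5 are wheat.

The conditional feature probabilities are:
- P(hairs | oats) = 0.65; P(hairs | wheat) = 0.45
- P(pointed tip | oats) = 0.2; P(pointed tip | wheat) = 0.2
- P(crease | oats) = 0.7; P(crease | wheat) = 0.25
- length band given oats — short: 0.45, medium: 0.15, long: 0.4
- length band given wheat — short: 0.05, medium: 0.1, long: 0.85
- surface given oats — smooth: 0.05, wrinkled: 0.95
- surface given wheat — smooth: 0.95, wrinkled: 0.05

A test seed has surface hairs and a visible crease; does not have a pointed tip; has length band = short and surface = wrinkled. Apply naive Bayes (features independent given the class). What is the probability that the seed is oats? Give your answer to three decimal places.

0.998

oats: 0.4 × 0.65 × (1−0.2) × 0.7 × 0.45 × 0.95 = 0.062244
wheat: 0.6 × 0.45 × (1−0.2) × 0.25 × 0.05 × 0.05 = 0.000135
P(oats | x) = 0.062244 / 0.062379 ≈ 0.998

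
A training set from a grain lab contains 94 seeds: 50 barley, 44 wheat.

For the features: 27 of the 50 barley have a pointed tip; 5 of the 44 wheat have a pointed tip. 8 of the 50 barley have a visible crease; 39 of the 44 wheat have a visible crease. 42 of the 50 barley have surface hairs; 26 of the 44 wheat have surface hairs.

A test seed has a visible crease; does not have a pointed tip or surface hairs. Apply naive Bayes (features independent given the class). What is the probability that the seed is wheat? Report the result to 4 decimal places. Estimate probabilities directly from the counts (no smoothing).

barley: (50/94) × (23/50) × (8/50) × (8/50) ≈ 0.00626383
wheat: (44/94) × (39/44) × (39/44) × (18/44) ≈ 0.150442
P(wheat | x) = 0.150442 / 0.15670583 ≈ 0.9600

0.9600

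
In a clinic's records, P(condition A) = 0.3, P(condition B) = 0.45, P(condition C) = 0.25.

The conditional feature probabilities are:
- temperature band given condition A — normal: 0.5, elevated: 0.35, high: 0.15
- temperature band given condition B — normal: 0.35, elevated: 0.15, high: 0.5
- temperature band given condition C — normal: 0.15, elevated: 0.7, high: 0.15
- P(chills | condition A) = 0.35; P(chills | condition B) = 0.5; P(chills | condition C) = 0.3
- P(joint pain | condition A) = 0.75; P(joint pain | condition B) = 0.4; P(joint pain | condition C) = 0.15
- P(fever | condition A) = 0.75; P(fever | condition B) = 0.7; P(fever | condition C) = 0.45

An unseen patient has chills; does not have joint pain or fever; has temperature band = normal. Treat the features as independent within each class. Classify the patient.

condition A: 0.3 × 0.5 × 0.35 × (1−0.75) × (1−0.75) = 0.00328125
condition B: 0.45 × 0.35 × 0.5 × (1−0.4) × (1−0.7) = 0.014175
condition C: 0.25 × 0.15 × 0.3 × (1−0.15) × (1−0.45) = 0.005259375
Highest score → condition B.

condition B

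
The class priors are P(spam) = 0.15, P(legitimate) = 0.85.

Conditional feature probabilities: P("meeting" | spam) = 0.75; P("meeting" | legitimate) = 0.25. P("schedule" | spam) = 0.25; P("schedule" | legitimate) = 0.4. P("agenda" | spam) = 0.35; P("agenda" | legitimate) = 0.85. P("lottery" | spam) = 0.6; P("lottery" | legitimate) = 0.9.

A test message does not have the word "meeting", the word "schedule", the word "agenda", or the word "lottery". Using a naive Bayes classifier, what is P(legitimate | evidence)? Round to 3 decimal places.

spam: 0.15 × (1−0.75) × (1−0.25) × (1−0.35) × (1−0.6) = 0.0073125
legitimate: 0.85 × (1−0.25) × (1−0.4) × (1−0.85) × (1−0.9) = 0.0057375
P(legitimate | x) = 0.0057375 / 0.01305 ≈ 0.440

0.440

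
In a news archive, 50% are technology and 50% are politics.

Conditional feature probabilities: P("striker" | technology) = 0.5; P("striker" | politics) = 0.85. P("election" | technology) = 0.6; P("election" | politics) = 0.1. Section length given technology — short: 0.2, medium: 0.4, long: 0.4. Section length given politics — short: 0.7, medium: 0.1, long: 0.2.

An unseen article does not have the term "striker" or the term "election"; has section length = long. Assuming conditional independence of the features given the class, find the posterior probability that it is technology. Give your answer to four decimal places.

technology: 0.5 × (1−0.5) × (1−0.6) × 0.4 = 0.04
politics: 0.5 × (1−0.85) × (1−0.1) × 0.2 = 0.0135
P(technology | x) = 0.04 / 0.0535 ≈ 0.7477

0.7477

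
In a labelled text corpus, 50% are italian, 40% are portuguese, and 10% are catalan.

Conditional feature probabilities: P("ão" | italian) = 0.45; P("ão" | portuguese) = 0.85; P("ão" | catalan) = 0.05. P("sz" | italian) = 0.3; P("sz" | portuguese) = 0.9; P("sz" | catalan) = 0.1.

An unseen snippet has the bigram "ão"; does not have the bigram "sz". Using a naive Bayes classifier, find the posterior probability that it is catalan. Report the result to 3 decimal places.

italian: 0.5 × 0.45 × (1−0.3) = 0.1575
portuguese: 0.4 × 0.85 × (1−0.9) = 0.034
catalan: 0.1 × 0.05 × (1−0.1) = 0.0045
P(catalan | x) = 0.0045 / 0.196 ≈ 0.023

0.023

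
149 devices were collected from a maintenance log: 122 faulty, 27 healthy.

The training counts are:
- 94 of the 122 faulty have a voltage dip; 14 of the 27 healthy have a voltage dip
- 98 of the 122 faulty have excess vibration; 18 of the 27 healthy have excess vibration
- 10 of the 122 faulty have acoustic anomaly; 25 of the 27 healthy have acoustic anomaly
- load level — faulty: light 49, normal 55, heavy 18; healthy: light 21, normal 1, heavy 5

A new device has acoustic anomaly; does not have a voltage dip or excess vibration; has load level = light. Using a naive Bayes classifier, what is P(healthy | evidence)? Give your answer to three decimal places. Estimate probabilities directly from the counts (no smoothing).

0.945

faulty: (122/149) × (28/122) × (24/122) × (10/122) × (49/122) ≈ 0.00121703
healthy: (27/149) × (13/27) × (9/27) × (25/27) × (21/27) ≈ 0.0209444
P(healthy | x) = 0.0209444 / 0.02216143 ≈ 0.945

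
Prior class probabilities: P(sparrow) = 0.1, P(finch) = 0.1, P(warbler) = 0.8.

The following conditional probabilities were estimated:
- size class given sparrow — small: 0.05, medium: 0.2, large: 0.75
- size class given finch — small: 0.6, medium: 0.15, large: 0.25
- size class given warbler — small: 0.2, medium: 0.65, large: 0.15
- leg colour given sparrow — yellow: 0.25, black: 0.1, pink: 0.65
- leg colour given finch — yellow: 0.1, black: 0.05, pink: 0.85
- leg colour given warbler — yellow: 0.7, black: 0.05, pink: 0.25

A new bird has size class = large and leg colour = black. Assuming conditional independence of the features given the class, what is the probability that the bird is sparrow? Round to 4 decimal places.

0.5085

sparrow: 0.1 × 0.75 × 0.1 = 0.0075
finch: 0.1 × 0.25 × 0.05 = 0.00125
warbler: 0.8 × 0.15 × 0.05 = 0.006
P(sparrow | x) = 0.0075 / 0.01475 ≈ 0.5085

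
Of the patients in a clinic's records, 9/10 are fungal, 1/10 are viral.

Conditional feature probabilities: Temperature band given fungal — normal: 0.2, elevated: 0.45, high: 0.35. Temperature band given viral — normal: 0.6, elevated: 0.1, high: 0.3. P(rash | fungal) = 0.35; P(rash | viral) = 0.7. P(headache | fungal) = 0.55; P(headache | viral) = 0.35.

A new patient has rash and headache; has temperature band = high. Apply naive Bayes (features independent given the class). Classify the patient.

fungal: 0.9 × 0.35 × 0.35 × 0.55 = 0.0606375
viral: 0.1 × 0.3 × 0.7 × 0.35 = 0.00735
Highest score → fungal.

fungal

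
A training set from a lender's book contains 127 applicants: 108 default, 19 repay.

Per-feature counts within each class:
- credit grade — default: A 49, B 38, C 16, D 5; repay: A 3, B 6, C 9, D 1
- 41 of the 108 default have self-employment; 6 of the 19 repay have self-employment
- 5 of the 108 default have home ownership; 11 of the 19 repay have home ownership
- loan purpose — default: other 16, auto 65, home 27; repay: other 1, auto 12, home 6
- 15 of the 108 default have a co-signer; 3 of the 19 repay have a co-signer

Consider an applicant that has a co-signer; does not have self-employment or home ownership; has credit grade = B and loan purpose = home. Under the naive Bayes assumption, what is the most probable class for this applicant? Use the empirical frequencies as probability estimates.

default

default: (108/127) × (38/108) × (67/108) × (103/108) × (27/108) × (15/108) ≈ 0.00614684
repay: (19/127) × (6/19) × (13/19) × (8/19) × (6/19) × (3/19) ≈ 0.000678639
Highest score → default.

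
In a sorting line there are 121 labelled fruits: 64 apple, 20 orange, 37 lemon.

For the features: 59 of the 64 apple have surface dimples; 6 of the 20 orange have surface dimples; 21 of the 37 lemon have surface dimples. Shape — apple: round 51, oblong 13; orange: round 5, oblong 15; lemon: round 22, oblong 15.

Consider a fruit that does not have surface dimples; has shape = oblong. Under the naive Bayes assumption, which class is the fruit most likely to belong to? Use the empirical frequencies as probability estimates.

apple: (64/121) × (5/64) × (13/64) ≈ 0.0083936
orange: (20/121) × (14/20) × (15/20) ≈ 0.0867769
lemon: (37/121) × (16/37) × (15/37) ≈ 0.0536073
Highest score → orange.

orange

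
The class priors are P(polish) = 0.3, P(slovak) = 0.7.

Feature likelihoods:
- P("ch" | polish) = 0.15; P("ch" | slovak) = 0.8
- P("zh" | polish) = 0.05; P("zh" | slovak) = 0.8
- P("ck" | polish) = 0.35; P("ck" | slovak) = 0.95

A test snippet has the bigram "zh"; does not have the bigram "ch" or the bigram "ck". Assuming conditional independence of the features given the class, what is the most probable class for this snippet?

polish

polish: 0.3 × (1−0.15) × 0.05 × (1−0.35) = 0.0082875
slovak: 0.7 × (1−0.8) × 0.8 × (1−0.95) = 0.0056
Highest score → polish.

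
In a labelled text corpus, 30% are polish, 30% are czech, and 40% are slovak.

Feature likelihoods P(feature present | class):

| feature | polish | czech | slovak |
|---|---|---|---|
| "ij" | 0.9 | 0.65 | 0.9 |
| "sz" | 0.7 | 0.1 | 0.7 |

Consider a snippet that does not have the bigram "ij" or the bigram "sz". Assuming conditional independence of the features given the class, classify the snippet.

czech

polish: 0.3 × (1−0.9) × (1−0.7) = 0.009
czech: 0.3 × (1−0.65) × (1−0.1) = 0.0945
slovak: 0.4 × (1−0.9) × (1−0.7) = 0.012
Highest score → czech.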